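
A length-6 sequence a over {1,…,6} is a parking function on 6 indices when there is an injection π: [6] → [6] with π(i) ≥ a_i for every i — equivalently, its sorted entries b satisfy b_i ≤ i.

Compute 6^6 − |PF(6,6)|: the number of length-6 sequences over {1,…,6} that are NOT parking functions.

|PF(6,6)| = 1·7^5 = 1·16807 = 16807 (Pollak)
Check (3,2,5,2,6,2) → sorted (2,2,2,3,5,6): b_1=2>1, not a PF.
6^6 − 16807 = 46656 − 16807 = 29849

29849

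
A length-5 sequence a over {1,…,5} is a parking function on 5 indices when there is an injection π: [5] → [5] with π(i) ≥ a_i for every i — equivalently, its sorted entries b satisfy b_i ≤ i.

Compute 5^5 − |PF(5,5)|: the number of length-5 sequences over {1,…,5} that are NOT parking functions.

|PF(5,5)| = (5−5+1)·(5+1)^(5−1) = 1 · 1296 = 1296
Check (5,5,3,5,4) → sorted (3,4,5,5,5): b_1=3>1, not a PF.
5^5 − 1296 = 3125 − 1296 = 1829

1829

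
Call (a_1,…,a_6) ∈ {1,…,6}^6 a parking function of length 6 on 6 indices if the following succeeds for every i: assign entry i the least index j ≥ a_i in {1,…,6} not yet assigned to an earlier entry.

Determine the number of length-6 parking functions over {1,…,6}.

16807

Count = (6−6+1)·(6+1)^(6−1) = 1×16807 = 16807 [KW]
Check (5,3,5,1,1,1) → sorted (1,1,1,3,5,5): b_i ≤ i ∀i, a PF.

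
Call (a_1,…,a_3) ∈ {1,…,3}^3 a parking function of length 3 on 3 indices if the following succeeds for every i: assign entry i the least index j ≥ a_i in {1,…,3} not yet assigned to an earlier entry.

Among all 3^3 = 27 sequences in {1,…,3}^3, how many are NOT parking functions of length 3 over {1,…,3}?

Count = (3+1−3)·(3+1)^{3−1} = 1×16 = 16 [KW]
One tuple (3,2,2) → sorted (2,2,3): b_1=2>1, not a PF.
Total 27; non-PF = 27−16 = 11

11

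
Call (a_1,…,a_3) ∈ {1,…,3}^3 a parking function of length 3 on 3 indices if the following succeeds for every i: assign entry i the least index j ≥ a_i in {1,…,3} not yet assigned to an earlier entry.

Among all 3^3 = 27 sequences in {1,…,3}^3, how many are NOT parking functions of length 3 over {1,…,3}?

|PF(3,3)| = (4−3)·4^(3−1) = 1·16 = 16 (Pollak)
One tuple (3,3,3) → sorted (3,3,3): b_1=3>1, not a PF.
3^3 − 16 = 27 − 16 = 11

11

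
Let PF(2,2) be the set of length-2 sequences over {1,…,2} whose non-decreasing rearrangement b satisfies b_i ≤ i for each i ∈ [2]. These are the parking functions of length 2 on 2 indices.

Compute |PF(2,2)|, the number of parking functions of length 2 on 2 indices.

Count = 1·3^1 = 1·3 = 3
E.g. (1,2) → sorted (1,2): b_i ≤ i ∀i, a PF.

3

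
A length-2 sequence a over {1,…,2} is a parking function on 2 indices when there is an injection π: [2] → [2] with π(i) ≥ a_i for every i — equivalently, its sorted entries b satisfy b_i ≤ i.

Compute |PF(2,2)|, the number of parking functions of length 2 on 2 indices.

3

#PF = (2−2+1)·(2+1)^(2−1) = 1·3 = 3 [KW]
One tuple (1,2) → sorted (1,2): b_i ≤ i ∀i, a PF.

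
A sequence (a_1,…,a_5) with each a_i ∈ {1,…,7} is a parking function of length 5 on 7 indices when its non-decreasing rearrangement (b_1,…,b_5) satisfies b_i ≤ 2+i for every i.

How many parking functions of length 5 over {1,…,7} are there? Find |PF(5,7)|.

|PF| = (7+1−5)·(7+1)^{5−1} = 3 · 4096 = 12288 [KW]
Example (2,4,5,6,5) → sorted (2,4,5,5,6): b_i ≤ 2+i ∀i, a PF.

12288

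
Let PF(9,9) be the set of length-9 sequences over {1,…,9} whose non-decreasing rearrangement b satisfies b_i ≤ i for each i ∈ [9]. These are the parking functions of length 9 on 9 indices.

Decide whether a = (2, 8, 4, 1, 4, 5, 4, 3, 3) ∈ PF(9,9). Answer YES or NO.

YES

Order a: b = (1, 2, 3, 3, 4, 4, 4, 5, 8).
  b_1=1 ≤ 1
  b_2=2 ≤ 2
  b_3=3 ≤ 3
  b_4=3 ≤ 4
  b_5=4 ≤ 5
  b_6=4 ≤ 6
  b_7=4 ≤ 7
  b_8=5 ≤ 8
  b_9=8 ≤ 9
All bounds hold ⇒ YES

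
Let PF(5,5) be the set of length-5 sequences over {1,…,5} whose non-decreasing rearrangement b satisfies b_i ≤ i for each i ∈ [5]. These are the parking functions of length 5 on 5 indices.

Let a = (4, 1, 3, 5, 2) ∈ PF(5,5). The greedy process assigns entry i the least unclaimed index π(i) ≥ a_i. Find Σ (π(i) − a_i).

Σπ(i) = 1+…+5 = 15; Σa = 4+1+3+5+2 = 15; disp = 15−15 = 0.

0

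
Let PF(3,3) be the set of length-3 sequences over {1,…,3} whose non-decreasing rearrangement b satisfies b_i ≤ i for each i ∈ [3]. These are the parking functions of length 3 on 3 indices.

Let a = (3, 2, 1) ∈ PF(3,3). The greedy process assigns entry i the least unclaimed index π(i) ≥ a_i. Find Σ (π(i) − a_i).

0

Σπ = 6 ({1..3} each once); Σa = 3+2+1 = 6; disp = 6−6 = 0.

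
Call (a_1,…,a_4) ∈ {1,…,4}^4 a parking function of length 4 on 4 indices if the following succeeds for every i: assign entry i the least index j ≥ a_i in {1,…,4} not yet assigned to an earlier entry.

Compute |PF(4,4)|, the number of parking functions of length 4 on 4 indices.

125

|PF(4,4)| = (5−4)·5^(4−1) = 1·125 = 125 (Konheim–Weiss)
E.g. (2,2,1,1) → sorted (1,1,2,2): b_i ≤ i ∀i, a PF.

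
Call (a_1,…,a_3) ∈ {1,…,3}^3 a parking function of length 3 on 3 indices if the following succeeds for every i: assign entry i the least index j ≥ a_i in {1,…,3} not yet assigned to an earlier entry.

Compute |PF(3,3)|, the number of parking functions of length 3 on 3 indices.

Count = (3+1−3)·(3+1)^{3−1} = 1 · 16 = 16
Example (1,3,2) → sorted (1,2,3): b_i ≤ i ∀i, a PF.

16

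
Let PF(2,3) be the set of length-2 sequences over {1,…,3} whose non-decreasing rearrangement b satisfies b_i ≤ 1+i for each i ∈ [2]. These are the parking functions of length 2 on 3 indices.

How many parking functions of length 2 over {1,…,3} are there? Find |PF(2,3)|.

8

|PF(2,3)| = (4−2)·4^(2−1) = 2·4 = 8 [KW]
Check (1,1) → sorted (1,1): b_i ≤ 1+i ∀i, a PF.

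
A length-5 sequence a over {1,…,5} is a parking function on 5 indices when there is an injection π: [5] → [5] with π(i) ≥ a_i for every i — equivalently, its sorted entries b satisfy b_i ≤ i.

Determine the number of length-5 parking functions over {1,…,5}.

|PF| = 1·6^4 = 1×1296 = 1296
E.g. (5,1,2,2,2) → sorted (1,2,2,2,5): b_i ≤ i ∀i, a PF.

1296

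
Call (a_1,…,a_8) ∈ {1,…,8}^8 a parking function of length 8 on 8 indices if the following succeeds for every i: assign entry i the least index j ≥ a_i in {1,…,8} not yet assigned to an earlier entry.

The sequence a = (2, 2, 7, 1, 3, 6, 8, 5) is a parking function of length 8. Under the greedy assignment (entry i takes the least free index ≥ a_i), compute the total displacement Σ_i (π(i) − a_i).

2

Σπ = 8·9/2 = 36 (π permutes [8]); Σa = 2+2+7+1+3+6+8+5 = 34; disp = 36−34 = 2.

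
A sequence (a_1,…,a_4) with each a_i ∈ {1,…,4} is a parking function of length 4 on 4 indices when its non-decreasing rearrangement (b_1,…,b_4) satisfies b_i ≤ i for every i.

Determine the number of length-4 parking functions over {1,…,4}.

|PF(4,4)| = (4−4+1)·(4+1)^(4−1) = 1·125 = 125 (Konheim–Weiss)
Check (1,3,2,3) → sorted (1,2,3,3): b_i ≤ i ∀i, a PF.

125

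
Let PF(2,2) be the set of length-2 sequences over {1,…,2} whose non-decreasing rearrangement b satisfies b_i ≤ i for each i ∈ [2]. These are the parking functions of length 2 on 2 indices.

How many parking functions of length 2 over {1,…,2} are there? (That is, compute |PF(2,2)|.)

|PF(2,2)| = (2−2+1)·(2+1)^(2−1) = 1 · 3 = 3
E.g. (2,1) → sorted (1,2): b_i ≤ i ∀i, a PF.

3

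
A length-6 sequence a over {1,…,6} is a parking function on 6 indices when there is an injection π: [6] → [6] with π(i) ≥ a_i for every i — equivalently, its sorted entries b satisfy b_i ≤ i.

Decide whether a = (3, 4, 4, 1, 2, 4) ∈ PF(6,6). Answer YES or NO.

YES

Sorted: b = (1, 2, 3, 4, 4, 4).
  b_1=1 ≤ 1
  b_2=2 ≤ 2
  b_3=3 ≤ 3
  b_4=4 ≤ 4
  b_5=4 ≤ 5
  b_6=4 ≤ 6
All bounds hold ⇒ YES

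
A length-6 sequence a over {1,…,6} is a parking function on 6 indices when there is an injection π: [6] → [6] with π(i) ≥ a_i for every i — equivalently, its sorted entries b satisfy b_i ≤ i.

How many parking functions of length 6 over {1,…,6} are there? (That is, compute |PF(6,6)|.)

|PF| = (6−6+1)·(6+1)^(6−1) = 1 · 16807 = 16807 (Pollak)
Example (3,5,5,1,4,2) → sorted (1,2,3,4,5,5): b_i ≤ i ∀i, a PF.

16807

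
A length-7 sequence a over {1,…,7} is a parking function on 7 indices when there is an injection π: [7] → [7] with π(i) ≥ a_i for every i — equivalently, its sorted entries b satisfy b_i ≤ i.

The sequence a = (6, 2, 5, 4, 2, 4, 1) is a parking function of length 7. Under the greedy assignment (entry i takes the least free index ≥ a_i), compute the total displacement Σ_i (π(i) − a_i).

4

Σπ(i) = 1+…+7 = 28; Σa = 6+2+5+4+2+4+1 = 24; disp = 28−24 = 4.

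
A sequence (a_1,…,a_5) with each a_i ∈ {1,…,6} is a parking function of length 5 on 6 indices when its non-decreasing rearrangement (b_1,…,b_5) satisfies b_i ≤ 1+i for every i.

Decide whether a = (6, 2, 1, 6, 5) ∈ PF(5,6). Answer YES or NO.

Order a: b = (1, 2, 5, 6, 6).
  b_1=1 ≤ 2
  b_2=2 ≤ 3
  b_3=5 > 4
  fails at i=3 ⇒ NO

NO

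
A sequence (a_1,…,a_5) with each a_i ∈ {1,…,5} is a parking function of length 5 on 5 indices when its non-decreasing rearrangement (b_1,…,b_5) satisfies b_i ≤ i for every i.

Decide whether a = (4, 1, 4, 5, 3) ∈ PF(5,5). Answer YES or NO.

NO

Sorted: b = (1, 3, 4, 4, 5).
  b_1=1 ≤ 1
  b_2=3 > 2
  fails at i=2 ⇒ NO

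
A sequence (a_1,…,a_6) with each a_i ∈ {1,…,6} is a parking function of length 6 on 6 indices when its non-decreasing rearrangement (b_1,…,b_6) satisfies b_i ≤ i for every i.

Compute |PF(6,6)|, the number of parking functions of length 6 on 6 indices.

|PF(6,6)| = 1·7^5 = 1×16807 = 16807
Example (3,6,1,3,2,5) → sorted (1,2,3,3,5,6): b_i ≤ i ∀i, a PF.

16807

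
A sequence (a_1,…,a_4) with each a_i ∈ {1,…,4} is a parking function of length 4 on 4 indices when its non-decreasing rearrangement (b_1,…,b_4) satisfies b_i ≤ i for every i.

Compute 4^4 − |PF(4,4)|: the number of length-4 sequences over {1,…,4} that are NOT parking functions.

131

#PF = (4−4+1)·(4+1)^(4−1) = 1 · 125 = 125 (Konheim–Weiss)
Example (1,3,4,4) → sorted (1,3,4,4): b_2=3>2, not a PF.
4^4 − 125 = 256 − 125 = 131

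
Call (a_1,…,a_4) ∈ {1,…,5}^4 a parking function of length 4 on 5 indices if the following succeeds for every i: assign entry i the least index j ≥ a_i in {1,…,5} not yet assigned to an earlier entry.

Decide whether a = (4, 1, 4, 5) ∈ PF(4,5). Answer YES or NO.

NO

Rearranged: b = (1, 4, 4, 5).
  b_1=1 ≤ 2
  b_2=4 > 3
  fails at i=2 ⇒ NO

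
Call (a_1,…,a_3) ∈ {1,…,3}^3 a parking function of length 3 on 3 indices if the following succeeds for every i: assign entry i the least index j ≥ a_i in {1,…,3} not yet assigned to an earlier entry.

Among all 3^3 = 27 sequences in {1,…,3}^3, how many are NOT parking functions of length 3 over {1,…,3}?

11

|PF| = (3+1−3)·(3+1)^{3−1} = 1 · 16 = 16 (Konheim–Weiss)
One tuple (2,2,3) → sorted (2,2,3): b_1=2>1, not a PF.
So 27 − 16 = 11 fail.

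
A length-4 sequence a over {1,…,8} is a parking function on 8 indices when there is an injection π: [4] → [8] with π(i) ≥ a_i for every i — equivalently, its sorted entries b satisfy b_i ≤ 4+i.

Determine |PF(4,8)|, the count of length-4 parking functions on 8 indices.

#PF = 5·9^3 = 5 · 729 = 3645 (Konheim–Weiss)
Check (3,7,8,4) → sorted (3,4,7,8): b_i ≤ 4+i ∀i, a PF.

3645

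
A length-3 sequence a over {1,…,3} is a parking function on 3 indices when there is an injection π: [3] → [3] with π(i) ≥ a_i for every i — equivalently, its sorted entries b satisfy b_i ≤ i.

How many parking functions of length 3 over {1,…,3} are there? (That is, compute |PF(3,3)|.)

|PF| = (4−3)·4^(3−1) = 1 · 16 = 16 (Konheim–Weiss)
E.g. (1,2,3) → sorted (1,2,3): b_i ≤ i ∀i, a PF.

16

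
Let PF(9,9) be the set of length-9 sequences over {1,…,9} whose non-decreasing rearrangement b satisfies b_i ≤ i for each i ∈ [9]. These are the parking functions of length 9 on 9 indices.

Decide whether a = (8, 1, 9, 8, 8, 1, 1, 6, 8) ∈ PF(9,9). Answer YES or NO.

NO

Rearranged: b = (1, 1, 1, 6, 8, 8, 8, 8, 9).
  b_1=1 ≤ 1
  b_2=1 ≤ 2
  b_3=1 ≤ 3
  b_4=6 > 4
  fails at i=4 ⇒ NO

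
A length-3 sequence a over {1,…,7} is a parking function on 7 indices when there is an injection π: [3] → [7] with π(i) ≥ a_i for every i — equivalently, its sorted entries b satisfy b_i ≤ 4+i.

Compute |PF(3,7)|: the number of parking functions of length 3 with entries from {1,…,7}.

320

|PF| = (7−3+1)·(7+1)^(3−1) = 5·64 = 320
One tuple (1,6,5) → sorted (1,5,6): b_i ≤ 4+i ∀i, a PF.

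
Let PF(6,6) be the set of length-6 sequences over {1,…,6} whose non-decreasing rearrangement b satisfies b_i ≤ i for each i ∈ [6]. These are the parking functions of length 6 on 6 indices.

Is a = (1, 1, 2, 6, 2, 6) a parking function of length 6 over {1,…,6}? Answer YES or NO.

Sorted: b = (1, 1, 2, 2, 6, 6).
  b_1=1 ≤ 1
  b_2=1 ≤ 2
  b_3=2 ≤ 3
  b_4=2 ≤ 4
  b_5=6 > 5
  fails at i=5 ⇒ NO

NO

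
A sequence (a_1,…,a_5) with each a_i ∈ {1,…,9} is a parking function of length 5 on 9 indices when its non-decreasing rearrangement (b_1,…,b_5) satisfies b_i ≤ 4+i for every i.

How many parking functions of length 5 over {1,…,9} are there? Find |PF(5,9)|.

50000

|PF| = (9+1−5)·(9+1)^{5−1} = 5×10000 = 50000 [KW]
E.g. (7,6,3,1,9) → sorted (1,3,6,7,9): b_i ≤ 4+i ∀i, a PF.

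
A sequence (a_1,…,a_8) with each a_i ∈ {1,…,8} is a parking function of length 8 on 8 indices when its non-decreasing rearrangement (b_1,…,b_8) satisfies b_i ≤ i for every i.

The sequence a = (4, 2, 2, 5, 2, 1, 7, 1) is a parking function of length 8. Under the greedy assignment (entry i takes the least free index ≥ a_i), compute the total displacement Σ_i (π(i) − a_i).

Σπ = 36 ({1..8} each once); Σa = 4+2+2+5+2+1+7+1 = 24; disp = 36−24 = 12.

12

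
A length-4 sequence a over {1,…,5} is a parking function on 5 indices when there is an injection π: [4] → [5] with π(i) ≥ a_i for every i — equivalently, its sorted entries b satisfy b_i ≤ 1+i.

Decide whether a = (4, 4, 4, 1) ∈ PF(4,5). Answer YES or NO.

Sorted: b = (1, 4, 4, 4).
  b_1=1 ≤ 2
  b_2=4 > 3
  fails at i=2 ⇒ NO

NO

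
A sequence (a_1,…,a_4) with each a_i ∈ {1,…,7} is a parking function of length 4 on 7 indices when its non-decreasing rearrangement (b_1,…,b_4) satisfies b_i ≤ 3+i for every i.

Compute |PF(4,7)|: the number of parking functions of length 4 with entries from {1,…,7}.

#PF = 4·8^3 = 4×512 = 2048
E.g. (3,4,6,2) → sorted (2,3,4,6): b_i ≤ 3+i ∀i, a PF.

2048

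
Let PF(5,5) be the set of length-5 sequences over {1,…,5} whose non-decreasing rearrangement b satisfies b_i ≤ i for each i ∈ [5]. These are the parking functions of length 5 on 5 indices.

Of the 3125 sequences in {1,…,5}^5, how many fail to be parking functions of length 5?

1829

Count = (5−5+1)·(5+1)^(5−1) = 1 · 1296 = 1296
Example (5,5,5,3,2) → sorted (2,3,5,5,5): b_1=2>1, not a PF.
So 3125 − 1296 = 1829 fail.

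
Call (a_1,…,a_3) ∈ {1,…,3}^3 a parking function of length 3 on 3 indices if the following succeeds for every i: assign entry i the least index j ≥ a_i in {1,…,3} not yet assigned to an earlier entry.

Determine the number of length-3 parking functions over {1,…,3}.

16

|PF(3,3)| = (4−3)·4^(3−1) = 1×16 = 16
One tuple (1,3,2) → sorted (1,2,3): b_i ≤ i ∀i, a PF.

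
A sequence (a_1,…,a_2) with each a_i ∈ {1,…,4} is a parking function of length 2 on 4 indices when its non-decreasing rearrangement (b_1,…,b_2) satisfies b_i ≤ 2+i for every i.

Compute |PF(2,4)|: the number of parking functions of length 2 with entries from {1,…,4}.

#PF = (4+1−2)·(4+1)^{2−1} = 3·5 = 15 (Pollak)
Check (1,2) → sorted (1,2): b_i ≤ 2+i ∀i, a PF.

15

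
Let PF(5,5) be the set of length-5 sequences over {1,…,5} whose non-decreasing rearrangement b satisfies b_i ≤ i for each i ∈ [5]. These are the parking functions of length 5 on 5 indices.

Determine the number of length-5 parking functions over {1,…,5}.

1296

|PF| = (6−5)·6^(5−1) = 1×1296 = 1296 [KW]
Example (1,5,3,1,3) → sorted (1,1,3,3,5): b_i ≤ i ∀i, a PF.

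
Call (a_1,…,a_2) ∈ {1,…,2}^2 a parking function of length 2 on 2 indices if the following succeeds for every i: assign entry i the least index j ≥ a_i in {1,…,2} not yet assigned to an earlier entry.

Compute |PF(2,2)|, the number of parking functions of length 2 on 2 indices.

3

|PF| = (2+1−2)·(2+1)^{2−1} = 1×3 = 3 [KW]
One tuple (1,2) → sorted (1,2): b_i ≤ i ∀i, a PF.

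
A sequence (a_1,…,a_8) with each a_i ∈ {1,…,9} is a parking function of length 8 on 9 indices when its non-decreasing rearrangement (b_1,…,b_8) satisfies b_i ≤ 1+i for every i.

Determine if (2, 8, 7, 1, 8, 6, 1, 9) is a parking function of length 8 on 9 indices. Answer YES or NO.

Sorted: b = (1, 1, 2, 6, 7, 8, 8, 9).
  b_1=1 ≤ 2
  b_2=1 ≤ 3
  b_3=2 ≤ 4
  b_4=6 > 5
  fails at i=4 ⇒ NO

NO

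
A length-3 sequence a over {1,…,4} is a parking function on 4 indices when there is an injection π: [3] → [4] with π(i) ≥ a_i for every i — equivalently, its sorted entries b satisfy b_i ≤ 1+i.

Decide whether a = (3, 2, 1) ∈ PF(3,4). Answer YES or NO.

Rearranged: b = (1, 2, 3).
  b_1=1 ≤ 2
  b_2=2 ≤ 3
  b_3=3 ≤ 4
All bounds hold ⇒ YES

YES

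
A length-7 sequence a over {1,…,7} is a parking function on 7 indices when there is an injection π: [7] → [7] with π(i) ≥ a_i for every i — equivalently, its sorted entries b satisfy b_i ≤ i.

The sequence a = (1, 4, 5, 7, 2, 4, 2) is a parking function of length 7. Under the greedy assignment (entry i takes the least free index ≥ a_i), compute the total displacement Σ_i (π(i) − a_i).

3

Σπ = 7·8/2 = 28 (π permutes [7]); Σa = 1+4+5+7+2+4+2 = 25; disp = 28−25 = 3.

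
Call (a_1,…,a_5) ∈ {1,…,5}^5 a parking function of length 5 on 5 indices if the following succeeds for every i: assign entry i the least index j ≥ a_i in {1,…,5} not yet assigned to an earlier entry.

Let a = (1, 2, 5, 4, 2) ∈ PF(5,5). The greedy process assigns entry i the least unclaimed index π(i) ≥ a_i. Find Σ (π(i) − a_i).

1

Σπ = 5·6/2 = 15 (π permutes [5]); Σa = 1+2+5+4+2 = 14; disp = 15−14 = 1.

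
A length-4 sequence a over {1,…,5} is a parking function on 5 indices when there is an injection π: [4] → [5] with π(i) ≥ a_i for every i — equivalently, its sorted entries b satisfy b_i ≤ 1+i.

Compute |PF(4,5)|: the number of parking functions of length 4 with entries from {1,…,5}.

#PF = (5+1−4)·(5+1)^{4−1} = 2·216 = 432 [KW]
Example (5,1,1,2) → sorted (1,1,2,5): b_i ≤ 1+i ∀i, a PF.

432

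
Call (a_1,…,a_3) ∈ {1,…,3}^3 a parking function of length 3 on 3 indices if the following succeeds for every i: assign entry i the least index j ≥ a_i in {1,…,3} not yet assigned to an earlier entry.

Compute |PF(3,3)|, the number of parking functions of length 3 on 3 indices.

#PF = (3+1−3)·(3+1)^{3−1} = 1 · 16 = 16 (Pollak)
Check (3,1,2) → sorted (1,2,3): b_i ≤ i ∀i, a PF.

16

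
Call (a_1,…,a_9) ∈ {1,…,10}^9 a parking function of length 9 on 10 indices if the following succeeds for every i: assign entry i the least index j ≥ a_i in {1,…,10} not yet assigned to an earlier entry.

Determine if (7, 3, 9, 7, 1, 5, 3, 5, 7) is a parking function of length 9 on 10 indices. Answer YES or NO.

Rearranged: b = (1, 3, 3, 5, 5, 7, 7, 7, 9).
  b_1=1 ≤ 2
  b_2=3 ≤ 3
  b_3=3 ≤ 4
  b_4=5 ≤ 5
  b_5=5 ≤ 6
  b_6=7 ≤ 7
  b_7=7 ≤ 8
  b_8=7 ≤ 9
  b_9=9 ≤ 10
All bounds hold ⇒ YES

YES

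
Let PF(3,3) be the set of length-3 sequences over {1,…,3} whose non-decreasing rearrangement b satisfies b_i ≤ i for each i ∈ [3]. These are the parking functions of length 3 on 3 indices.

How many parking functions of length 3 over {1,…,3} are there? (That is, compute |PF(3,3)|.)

16

|PF| = (3−3+1)·(3+1)^(3−1) = 1 · 16 = 16 (Konheim–Weiss)
Example (3,1,2) → sorted (1,2,3): b_i ≤ i ∀i, a PF.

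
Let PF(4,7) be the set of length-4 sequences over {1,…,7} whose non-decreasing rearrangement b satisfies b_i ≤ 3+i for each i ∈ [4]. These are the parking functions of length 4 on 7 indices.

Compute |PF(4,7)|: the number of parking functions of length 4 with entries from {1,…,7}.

2048

|PF| = 4·8^3 = 4·512 = 2048 (Pollak)
Check (7,3,4,3) → sorted (3,3,4,7): b_i ≤ 3+i ∀i, a PF.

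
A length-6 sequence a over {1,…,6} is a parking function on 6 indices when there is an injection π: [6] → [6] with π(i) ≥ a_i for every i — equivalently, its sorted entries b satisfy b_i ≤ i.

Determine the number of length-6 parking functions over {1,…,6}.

16807

|PF(6,6)| = (6+1−6)·(6+1)^{6−1} = 1×16807 = 16807 (Pollak)
Check (1,6,5,4,1,1) → sorted (1,1,1,4,5,6): b_i ≤ i ∀i, a PF.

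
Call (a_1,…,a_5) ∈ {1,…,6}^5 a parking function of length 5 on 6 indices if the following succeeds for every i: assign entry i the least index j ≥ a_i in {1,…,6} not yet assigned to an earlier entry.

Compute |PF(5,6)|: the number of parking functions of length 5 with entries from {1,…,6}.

4802

|PF(5,6)| = (6+1−5)·(6+1)^{5−1} = 2 · 2401 = 4802 (Pollak)
One tuple (6,3,3,2,5) → sorted (2,3,3,5,6): b_i ≤ 1+i ∀i, a PF.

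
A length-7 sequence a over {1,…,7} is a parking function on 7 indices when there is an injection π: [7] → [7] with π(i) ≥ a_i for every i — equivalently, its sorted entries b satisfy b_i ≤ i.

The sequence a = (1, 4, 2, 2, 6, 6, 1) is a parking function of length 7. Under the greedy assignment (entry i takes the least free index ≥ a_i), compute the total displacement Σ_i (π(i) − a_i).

6

Σπ(i) = 1+…+7 = 28; Σa = 1+4+2+2+6+6+1 = 22; disp = 28−22 = 6.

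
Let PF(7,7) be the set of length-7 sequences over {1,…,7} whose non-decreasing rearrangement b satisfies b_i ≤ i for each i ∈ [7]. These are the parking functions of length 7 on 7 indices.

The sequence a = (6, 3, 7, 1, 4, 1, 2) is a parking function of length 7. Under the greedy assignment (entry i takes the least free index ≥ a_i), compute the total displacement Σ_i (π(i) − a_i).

Σπ = 28 ({1..7} each once); Σa = 6+3+7+1+4+1+2 = 24; disp = 28−24 = 4.

4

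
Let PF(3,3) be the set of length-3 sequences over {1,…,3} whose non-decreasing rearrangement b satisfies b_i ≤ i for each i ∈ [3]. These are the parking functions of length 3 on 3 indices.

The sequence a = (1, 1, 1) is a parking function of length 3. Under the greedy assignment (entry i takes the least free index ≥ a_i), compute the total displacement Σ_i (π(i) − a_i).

3

Σπ(i) = 1+…+3 = 6; Σa = 1+1+1 = 3; disp = 6−3 = 3.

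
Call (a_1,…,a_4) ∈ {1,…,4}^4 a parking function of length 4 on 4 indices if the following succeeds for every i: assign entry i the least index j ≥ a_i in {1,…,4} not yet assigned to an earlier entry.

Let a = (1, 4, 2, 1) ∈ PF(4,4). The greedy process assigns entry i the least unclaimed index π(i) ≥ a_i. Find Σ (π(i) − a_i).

Σπ = 4·5/2 = 10 (π permutes [4]); Σa = 1+4+2+1 = 8; disp = 10−8 = 2.

2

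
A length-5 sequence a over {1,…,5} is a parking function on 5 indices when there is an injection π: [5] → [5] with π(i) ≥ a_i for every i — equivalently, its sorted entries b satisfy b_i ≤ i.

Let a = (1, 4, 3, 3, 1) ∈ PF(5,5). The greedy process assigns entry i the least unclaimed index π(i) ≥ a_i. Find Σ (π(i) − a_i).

3

Σπ = 5·6/2 = 15 (π permutes [5]); Σa = 1+4+3+3+1 = 12; disp = 15−12 = 3.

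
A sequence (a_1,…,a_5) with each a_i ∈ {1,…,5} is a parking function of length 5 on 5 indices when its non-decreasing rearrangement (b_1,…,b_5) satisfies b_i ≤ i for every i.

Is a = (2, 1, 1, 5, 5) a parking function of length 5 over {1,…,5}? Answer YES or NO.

NO

Rearranged: b = (1, 1, 2, 5, 5).
  b_1=1 ≤ 1
  b_2=1 ≤ 2
  b_3=2 ≤ 3
  b_4=5 > 4
  fails at i=4 ⇒ NO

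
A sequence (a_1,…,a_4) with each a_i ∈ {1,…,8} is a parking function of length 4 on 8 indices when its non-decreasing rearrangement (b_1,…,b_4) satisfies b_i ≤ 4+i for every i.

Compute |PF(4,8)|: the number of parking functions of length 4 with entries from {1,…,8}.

3645

#PF = 5·9^3 = 5×729 = 3645
Check (8,5,1,2) → sorted (1,2,5,8): b_i ≤ 4+i ∀i, a PF.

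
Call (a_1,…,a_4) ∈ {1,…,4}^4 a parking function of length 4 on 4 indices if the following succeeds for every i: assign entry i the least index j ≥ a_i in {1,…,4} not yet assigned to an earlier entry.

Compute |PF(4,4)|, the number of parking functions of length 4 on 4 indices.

125

#PF = (5−4)·5^(4−1) = 1·125 = 125 (Konheim–Weiss)
Example (2,4,1,2) → sorted (1,2,2,4): b_i ≤ i ∀i, a PF.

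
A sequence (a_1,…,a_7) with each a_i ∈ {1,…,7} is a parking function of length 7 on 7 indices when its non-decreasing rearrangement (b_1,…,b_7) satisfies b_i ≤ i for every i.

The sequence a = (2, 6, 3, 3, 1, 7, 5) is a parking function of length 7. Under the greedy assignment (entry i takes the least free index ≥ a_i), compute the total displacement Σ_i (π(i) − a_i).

1

Σπ = 28 ({1..7} each once); Σa = 2+6+3+3+1+7+5 = 27; disp = 28−27 = 1.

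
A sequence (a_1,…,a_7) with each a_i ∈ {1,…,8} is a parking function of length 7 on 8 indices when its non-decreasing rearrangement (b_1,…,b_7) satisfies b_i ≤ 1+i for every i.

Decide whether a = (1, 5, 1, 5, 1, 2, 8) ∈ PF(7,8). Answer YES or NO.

Order a: b = (1, 1, 1, 2, 5, 5, 8).
  b_1=1 ≤ 2
  b_2=1 ≤ 3
  b_3=1 ≤ 4
  b_4=2 ≤ 5
  b_5=5 ≤ 6
  b_6=5 ≤ 7
  b_7=8 ≤ 8
All bounds hold ⇒ YES

YES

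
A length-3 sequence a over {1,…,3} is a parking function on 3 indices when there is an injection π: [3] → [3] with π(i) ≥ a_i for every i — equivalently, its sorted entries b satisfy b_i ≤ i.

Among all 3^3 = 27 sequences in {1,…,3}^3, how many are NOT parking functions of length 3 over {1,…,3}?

#PF = (4−3)·4^(3−1) = 1·16 = 16 [KW]
Example (2,3,3) → sorted (2,3,3): b_1=2>1, not a PF.
Total 27; non-PF = 27−16 = 11

11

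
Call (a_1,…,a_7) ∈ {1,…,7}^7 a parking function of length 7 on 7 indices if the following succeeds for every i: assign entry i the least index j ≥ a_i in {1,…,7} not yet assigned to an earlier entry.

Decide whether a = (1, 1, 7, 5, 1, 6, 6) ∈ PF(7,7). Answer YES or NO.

Sorted: b = (1, 1, 1, 5, 6, 6, 7).
  b_1=1 ≤ 1
  b_2=1 ≤ 2
  b_3=1 ≤ 3
  b_4=5 > 4
  fails at i=4 ⇒ NO

NO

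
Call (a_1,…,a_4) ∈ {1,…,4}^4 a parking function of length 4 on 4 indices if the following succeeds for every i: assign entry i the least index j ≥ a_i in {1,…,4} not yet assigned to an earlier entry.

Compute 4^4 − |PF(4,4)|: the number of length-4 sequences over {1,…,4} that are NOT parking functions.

131

|PF(4,4)| = (4+1−4)·(4+1)^{4−1} = 1×125 = 125 (Pollak)
One tuple (4,4,1,1) → sorted (1,1,4,4): b_3=4>3, not a PF.
So 256 − 125 = 131 fail.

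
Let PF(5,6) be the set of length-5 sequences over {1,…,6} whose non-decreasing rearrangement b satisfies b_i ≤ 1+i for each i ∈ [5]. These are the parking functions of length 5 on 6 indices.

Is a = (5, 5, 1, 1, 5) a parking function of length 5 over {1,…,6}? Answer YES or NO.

Rearranged: b = (1, 1, 5, 5, 5).
  b_1=1 ≤ 2
  b_2=1 ≤ 3
  b_3=5 > 4
  fails at i=3 ⇒ NO

NO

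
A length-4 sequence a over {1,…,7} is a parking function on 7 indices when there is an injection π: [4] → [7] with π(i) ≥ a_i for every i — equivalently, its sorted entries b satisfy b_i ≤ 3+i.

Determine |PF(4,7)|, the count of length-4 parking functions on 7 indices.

2048

#PF = (8−4)·8^(4−1) = 4 · 512 = 2048 (Konheim–Weiss)
Example (5,3,4,6) → sorted (3,4,5,6): b_i ≤ 3+i ∀i, a PF.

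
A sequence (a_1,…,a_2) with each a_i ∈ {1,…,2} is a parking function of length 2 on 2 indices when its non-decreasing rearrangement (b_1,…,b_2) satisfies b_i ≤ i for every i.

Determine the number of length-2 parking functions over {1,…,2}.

3

|PF| = (2+1−2)·(2+1)^{2−1} = 1 · 3 = 3 (Konheim–Weiss)
Check (1,1) → sorted (1,1): b_i ≤ i ∀i, a PF.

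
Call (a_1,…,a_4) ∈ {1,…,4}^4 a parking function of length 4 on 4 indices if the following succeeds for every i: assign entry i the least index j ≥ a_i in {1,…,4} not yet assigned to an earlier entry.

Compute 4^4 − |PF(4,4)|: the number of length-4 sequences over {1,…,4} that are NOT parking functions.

#PF = (4−4+1)·(4+1)^(4−1) = 1·125 = 125
E.g. (3,2,4,4) → sorted (2,3,4,4): b_1=2>1, not a PF.
4^4 − 125 = 256 − 125 = 131

131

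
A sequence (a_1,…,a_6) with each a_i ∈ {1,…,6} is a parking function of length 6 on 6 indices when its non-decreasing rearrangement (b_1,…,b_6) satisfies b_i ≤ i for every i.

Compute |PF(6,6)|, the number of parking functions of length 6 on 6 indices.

|PF(6,6)| = (6+1−6)·(6+1)^{6−1} = 1 · 16807 = 16807 [KW]
E.g. (6,4,1,3,4,2) → sorted (1,2,3,4,4,6): b_i ≤ i ∀i, a PF.

16807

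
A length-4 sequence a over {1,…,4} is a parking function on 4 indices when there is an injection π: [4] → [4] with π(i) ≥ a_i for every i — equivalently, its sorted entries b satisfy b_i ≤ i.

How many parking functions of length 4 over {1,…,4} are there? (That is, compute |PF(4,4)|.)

|PF(4,4)| = (4−4+1)·(4+1)^(4−1) = 1 · 125 = 125 [KW]
Check (2,3,1,1) → sorted (1,1,2,3): b_i ≤ i ∀i, a PF.

125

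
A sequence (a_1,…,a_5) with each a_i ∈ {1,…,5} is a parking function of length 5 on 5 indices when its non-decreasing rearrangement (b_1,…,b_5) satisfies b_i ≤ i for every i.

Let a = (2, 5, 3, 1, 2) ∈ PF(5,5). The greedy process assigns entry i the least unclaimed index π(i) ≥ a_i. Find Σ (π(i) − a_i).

Σπ(i) = 1+…+5 = 15; Σa = 2+5+3+1+2 = 13; disp = 15−13 = 2.

2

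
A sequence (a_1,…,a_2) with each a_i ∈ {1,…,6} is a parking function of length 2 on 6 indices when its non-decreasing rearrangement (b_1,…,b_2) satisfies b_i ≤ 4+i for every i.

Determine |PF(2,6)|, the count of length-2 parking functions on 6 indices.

35

Count = 5·7^1 = 5·7 = 35 (Konheim–Weiss)
Example (3,5) → sorted (3,5): b_i ≤ 4+i ∀i, a PF.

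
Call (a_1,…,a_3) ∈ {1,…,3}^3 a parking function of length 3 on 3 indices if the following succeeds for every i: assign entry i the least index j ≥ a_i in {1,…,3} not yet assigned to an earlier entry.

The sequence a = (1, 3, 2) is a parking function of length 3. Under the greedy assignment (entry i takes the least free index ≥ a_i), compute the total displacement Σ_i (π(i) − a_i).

0

Σπ(i) = 1+…+3 = 6; Σa = 1+3+2 = 6; disp = 6−6 = 0.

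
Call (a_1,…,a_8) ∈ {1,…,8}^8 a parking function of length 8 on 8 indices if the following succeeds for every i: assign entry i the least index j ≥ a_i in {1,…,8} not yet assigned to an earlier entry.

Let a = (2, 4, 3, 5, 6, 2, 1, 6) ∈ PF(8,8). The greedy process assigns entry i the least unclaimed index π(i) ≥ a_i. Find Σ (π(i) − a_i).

Σπ = 36 ({1..8} each once); Σa = 2+4+3+5+6+2+1+6 = 29; disp = 36−29 = 7.

7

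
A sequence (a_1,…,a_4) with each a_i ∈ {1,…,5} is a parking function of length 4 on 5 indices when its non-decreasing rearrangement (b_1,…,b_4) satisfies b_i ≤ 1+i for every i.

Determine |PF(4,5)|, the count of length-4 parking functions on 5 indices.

432

Count = (5−4+1)·(5+1)^(4−1) = 2 · 216 = 432 (Pollak)
One tuple (5,4,2,1) → sorted (1,2,4,5): b_i ≤ 1+i ∀i, a PF.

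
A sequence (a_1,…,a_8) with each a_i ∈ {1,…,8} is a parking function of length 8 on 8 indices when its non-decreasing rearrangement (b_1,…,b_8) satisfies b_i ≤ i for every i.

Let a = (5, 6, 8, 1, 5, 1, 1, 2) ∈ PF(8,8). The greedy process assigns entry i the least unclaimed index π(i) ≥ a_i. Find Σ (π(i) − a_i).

7

Σπ(i) = 1+…+8 = 36; Σa = 5+6+8+1+5+1+1+2 = 29; disp = 36−29 = 7.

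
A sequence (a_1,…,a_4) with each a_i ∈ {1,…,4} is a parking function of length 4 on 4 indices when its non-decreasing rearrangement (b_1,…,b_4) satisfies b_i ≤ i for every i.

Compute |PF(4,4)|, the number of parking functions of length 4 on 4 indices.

125

|PF| = (5−4)·5^(4−1) = 1·125 = 125 [KW]
Example (1,4,1,1) → sorted (1,1,1,4): b_i ≤ i ∀i, a PF.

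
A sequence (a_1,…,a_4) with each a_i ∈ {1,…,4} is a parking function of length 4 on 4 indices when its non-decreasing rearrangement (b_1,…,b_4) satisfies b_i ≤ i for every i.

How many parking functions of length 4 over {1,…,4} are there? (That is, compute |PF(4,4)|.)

#PF = (4+1−4)·(4+1)^{4−1} = 1·125 = 125 (Pollak)
Check (3,2,2,1) → sorted (1,2,2,3): b_i ≤ i ∀i, a PF.

125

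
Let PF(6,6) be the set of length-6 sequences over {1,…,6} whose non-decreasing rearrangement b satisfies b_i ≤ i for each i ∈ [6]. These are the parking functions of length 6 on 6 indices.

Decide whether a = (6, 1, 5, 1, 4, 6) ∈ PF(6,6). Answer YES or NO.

Order a: b = (1, 1, 4, 5, 6, 6).
  b_1=1 ≤ 1
  b_2=1 ≤ 2
  b_3=4 > 3
  fails at i=3 ⇒ NO

NO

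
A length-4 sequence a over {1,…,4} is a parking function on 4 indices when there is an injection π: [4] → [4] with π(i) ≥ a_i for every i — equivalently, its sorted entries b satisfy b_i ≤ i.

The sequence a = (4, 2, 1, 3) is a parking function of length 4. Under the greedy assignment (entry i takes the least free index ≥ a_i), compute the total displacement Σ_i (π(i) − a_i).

0

Σπ = 10 ({1..4} each once); Σa = 4+2+1+3 = 10; disp = 10−10 = 0.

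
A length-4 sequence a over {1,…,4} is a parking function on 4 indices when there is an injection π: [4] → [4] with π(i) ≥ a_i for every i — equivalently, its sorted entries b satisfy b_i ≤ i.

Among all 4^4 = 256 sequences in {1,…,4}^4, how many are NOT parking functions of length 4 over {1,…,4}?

131

#PF = (5−4)·5^(4−1) = 1·125 = 125 (Pollak)
Example (4,4,4,3) → sorted (3,4,4,4): b_1=3>1, not a PF.
So 256 − 125 = 131 fail.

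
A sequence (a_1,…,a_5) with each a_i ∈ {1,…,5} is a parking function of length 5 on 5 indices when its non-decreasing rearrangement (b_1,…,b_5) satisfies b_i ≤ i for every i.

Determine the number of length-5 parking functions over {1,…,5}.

Count = (5−5+1)·(5+1)^(5−1) = 1·1296 = 1296 [KW]
One tuple (4,1,2,5,3) → sorted (1,2,3,4,5): b_i ≤ i ∀i, a PF.

1296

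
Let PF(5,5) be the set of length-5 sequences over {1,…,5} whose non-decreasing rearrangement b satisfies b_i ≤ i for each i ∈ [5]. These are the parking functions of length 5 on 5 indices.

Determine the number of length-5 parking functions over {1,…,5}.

1296

|PF| = (5−5+1)·(5+1)^(5−1) = 1·1296 = 1296 [KW]
One tuple (4,2,1,2,4) → sorted (1,2,2,4,4): b_i ≤ i ∀i, a PF.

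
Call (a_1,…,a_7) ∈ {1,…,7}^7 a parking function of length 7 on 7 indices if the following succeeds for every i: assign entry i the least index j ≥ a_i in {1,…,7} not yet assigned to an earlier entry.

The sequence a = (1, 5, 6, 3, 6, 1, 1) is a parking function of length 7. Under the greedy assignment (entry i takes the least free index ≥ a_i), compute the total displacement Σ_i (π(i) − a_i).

5

Σπ = 28 ({1..7} each once); Σa = 1+5+6+3+6+1+1 = 23; disp = 28−23 = 5.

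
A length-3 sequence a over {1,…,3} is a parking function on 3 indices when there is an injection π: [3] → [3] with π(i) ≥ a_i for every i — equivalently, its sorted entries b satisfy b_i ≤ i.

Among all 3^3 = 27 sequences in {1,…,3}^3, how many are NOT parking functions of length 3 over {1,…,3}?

11

Count = (3−3+1)·(3+1)^(3−1) = 1·16 = 16 (Konheim–Weiss)
Check (3,3,2) → sorted (2,3,3): b_1=2>1, not a PF.
Total 27; non-PF = 27−16 = 11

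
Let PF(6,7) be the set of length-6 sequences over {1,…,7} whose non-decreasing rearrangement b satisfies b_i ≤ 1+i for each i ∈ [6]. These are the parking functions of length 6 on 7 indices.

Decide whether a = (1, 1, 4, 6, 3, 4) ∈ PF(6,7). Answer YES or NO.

Rearranged: b = (1, 1, 3, 4, 4, 6).
  b_1=1 ≤ 2
  b_2=1 ≤ 3
  b_3=3 ≤ 4
  b_4=4 ≤ 5
  b_5=4 ≤ 6
  b_6=6 ≤ 7
All bounds hold ⇒ YES

YES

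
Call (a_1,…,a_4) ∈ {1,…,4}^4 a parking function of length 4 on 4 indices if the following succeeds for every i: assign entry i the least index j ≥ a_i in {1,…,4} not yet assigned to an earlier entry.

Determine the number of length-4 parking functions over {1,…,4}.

125

|PF(4,4)| = (4+1−4)·(4+1)^{4−1} = 1·125 = 125
Example (4,1,2,1) → sorted (1,1,2,4): b_i ≤ i ∀i, a PF.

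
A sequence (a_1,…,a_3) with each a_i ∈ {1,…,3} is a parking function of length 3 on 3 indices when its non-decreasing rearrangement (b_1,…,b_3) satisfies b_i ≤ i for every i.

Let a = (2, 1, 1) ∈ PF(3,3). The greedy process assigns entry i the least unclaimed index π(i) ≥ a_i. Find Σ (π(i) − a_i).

2

Σπ(i) = 1+…+3 = 6; Σa = 2+1+1 = 4; disp = 6−4 = 2.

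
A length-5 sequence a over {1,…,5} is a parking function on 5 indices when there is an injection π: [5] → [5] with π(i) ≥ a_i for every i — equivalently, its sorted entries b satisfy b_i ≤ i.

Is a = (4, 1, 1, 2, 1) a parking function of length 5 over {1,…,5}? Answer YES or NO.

YES

Sorted: b = (1, 1, 1, 2, 4).
  b_1=1 ≤ 1
  b_2=1 ≤ 2
  b_3=1 ≤ 3
  b_4=2 ≤ 4
  b_5=4 ≤ 5
All bounds hold ⇒ YES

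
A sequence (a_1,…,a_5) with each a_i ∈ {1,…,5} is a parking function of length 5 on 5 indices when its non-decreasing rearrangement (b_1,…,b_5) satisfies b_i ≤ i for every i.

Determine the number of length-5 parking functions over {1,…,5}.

Count = (6−5)·6^(5−1) = 1×1296 = 1296 (Pollak)
One tuple (4,3,1,2,2) → sorted (1,2,2,3,4): b_i ≤ i ∀i, a PF.

1296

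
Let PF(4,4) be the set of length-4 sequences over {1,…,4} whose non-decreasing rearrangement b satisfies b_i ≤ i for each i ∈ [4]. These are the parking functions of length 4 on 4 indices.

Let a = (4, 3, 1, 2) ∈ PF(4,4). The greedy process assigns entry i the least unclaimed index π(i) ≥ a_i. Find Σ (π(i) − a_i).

Σπ = 4·5/2 = 10 (π permutes [4]); Σa = 4+3+1+2 = 10; disp = 10−10 = 0.

0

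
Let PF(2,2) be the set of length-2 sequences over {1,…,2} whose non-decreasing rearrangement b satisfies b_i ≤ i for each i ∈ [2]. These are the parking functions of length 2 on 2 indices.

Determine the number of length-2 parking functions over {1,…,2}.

#PF = (2+1−2)·(2+1)^{2−1} = 1 · 3 = 3 [KW]
One tuple (1,1) → sorted (1,1): b_i ≤ i ∀i, a PF.

3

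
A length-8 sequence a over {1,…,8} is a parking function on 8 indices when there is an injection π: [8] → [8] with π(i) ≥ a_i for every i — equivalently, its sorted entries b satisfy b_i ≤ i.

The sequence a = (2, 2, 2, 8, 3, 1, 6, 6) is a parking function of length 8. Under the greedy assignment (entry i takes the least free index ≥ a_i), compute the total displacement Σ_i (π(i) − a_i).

6

Σπ = 36 ({1..8} each once); Σa = 2+2+2+8+3+1+6+6 = 30; disp = 36−30 = 6.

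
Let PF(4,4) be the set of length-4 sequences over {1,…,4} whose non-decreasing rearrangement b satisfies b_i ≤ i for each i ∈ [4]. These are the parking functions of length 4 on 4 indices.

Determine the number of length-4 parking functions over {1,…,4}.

125

Count = (4−4+1)·(4+1)^(4−1) = 1·125 = 125 [KW]
E.g. (1,4,2,2) → sorted (1,2,2,4): b_i ≤ i ∀i, a PF.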